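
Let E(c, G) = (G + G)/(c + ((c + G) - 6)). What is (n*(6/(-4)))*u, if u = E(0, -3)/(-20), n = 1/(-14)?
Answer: -1/280 ≈ -0.0035714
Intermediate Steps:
n = -1/14 ≈ -0.071429
E(c, G) = 2*G/(-6 + G + 2*c) (E(c, G) = (2*G)/(c + ((G + c) - 6)) = (2*G)/(c + (-6 + G + c)) = (2*G)/(-6 + G + 2*c) = 2*G/(-6 + G + 2*c))
u = -1/30 (u = (2*(-3)/(-6 - 3 + 2*0))/(-20) = (2*(-3)/(-6 - 3 + 0))*(-1/20) = (2*(-3)/(-9))*(-1/20) = (2*(-3)*(-1/9))*(-1/20) = (2/3)*(-1/20) = -1/30 ≈ -0.033333)
(n*(6/(-4)))*u = -3/(7*(-4))*(-1/30) = -3*(-1)/(7*4)*(-1/30) = -1/14*(-3/2)*(-1/30) = (3/28)*(-1/30) = -1/280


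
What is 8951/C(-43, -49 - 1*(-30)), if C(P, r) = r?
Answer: -8951/19 ≈ -471.11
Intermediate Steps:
8951/C(-43, -49 - 1*(-30)) = 8951/(-49 - 1*(-30)) = 8951/(-49 + 30) = 8951/(-19) = 8951*(-1/19) = -8951/19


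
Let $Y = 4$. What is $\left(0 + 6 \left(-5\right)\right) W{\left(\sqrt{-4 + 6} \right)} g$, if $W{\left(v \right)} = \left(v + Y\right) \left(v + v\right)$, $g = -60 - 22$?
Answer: $9840 + 19680 \sqrt{2} \approx 37672.0$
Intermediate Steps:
$g = -82$ ($g = -60 - 22 = -82$)
$W{\left(v \right)} = 2 v \left(4 + v\right)$ ($W{\left(v \right)} = \left(v + 4\right) \left(v + v\right) = \left(4 + v\right) 2 v = 2 v \left(4 + v\right)$)
$\left(0 + 6 \left(-5\right)\right) W{\left(\sqrt{-4 + 6} \right)} g = \left(0 + 6 \left(-5\right)\right) 2 \sqrt{-4 + 6} \left(4 + \sqrt{-4 + 6}\right) \left(-82\right) = \left(0 - 30\right) 2 \sqrt{2} \left(4 + \sqrt{2}\right) \left(-82\right) = - 30 \cdot 2 \sqrt{2} \left(4 + \sqrt{2}\right) \left(-82\right) = - 60 \sqrt{2} \left(4 + \sqrt{2}\right) \left(-82\right) = 4920 \sqrt{2} \left(4 + \sqrt{2}\right)$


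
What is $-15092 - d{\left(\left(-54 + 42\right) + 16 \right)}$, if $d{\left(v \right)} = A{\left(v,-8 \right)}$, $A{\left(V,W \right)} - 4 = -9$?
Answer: $-15087$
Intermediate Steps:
$A{\left(V,W \right)} = -5$ ($A{\left(V,W \right)} = 4 - 9 = -5$)
$d{\left(v \right)} = -5$
$-15092 - d{\left(\left(-54 + 42\right) + 16 \right)} = -15092 - -5 = -15092 + 5 = -15087$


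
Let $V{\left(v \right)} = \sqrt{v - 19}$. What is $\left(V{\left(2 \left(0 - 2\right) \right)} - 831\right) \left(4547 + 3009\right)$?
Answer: $-6279036 + 7556 i \sqrt{23} \approx -6.279 \cdot 10^{6} + 36237.0 i$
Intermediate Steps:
$V{\left(v \right)} = \sqrt{-19 + v}$
$\left(V{\left(2 \left(0 - 2\right) \right)} - 831\right) \left(4547 + 3009\right) = \left(\sqrt{-19 + 2 \left(0 - 2\right)} - 831\right) \left(4547 + 3009\right) = \left(\sqrt{-19 + 2 \left(-2\right)} - 831\right) 7556 = \left(\sqrt{-19 - 4} - 831\right) 7556 = \left(\sqrt{-23} - 831\right) 7556 = \left(i \sqrt{23} - 831\right) 7556 = \left(-831 + i \sqrt{23}\right) 7556 = -6279036 + 7556 i \sqrt{23}$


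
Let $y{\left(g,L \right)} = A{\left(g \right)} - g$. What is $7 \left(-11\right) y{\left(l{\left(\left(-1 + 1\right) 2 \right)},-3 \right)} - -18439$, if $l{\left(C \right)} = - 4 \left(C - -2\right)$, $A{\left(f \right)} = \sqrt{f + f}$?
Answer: $17823 - 308 i \approx 17823.0 - 308.0 i$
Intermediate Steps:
$A{\left(f \right)} = \sqrt{2} \sqrt{f}$ ($A{\left(f \right)} = \sqrt{2 f} = \sqrt{2} \sqrt{f}$)
$l{\left(C \right)} = -8 - 4 C$ ($l{\left(C \right)} = - 4 \left(C + 2\right) = - 4 \left(2 + C\right) = -8 - 4 C$)
$y{\left(g,L \right)} = - g + \sqrt{2} \sqrt{g}$ ($y{\left(g,L \right)} = \sqrt{2} \sqrt{g} - g = - g + \sqrt{2} \sqrt{g}$)
$7 \left(-11\right) y{\left(l{\left(\left(-1 + 1\right) 2 \right)},-3 \right)} - -18439 = 7 \left(-11\right) \left(- (-8 - 4 \left(-1 + 1\right) 2) + \sqrt{2} \sqrt{-8 - 4 \left(-1 + 1\right) 2}\right) - -18439 = - 77 \left(- (-8 - 4 \cdot 0 \cdot 2) + \sqrt{2} \sqrt{-8 - 4 \cdot 0 \cdot 2}\right) + 18439 = - 77 \left(- (-8 - 0) + \sqrt{2} \sqrt{-8 - 0}\right) + 18439 = - 77 \left(- (-8 + 0) + \sqrt{2} \sqrt{-8 + 0}\right) + 18439 = - 77 \left(\left(-1\right) \left(-8\right) + \sqrt{2} \sqrt{-8}\right) + 18439 = - 77 \left(8 + \sqrt{2} \cdot 2 i \sqrt{2}\right) + 18439 = - 77 \left(8 + 4 i\right) + 18439 = \left(-616 - 308 i\right) + 18439 = 17823 - 308 i$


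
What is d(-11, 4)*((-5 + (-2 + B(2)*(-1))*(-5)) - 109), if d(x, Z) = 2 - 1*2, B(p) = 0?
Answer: 0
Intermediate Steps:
d(x, Z) = 0 (d(x, Z) = 2 - 2 = 0)
d(-11, 4)*((-5 + (-2 + B(2)*(-1))*(-5)) - 109) = 0*((-5 + (-2 + 0*(-1))*(-5)) - 109) = 0*((-5 + (-2 + 0)*(-5)) - 109) = 0*((-5 - 2*(-5)) - 109) = 0*((-5 + 10) - 109) = 0*(5 - 109) = 0*(-104) = 0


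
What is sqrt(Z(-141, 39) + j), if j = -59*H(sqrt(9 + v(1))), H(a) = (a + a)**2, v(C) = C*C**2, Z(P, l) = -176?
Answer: 2*I*sqrt(634) ≈ 50.359*I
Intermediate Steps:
v(C) = C**3
H(a) = 4*a**2 (H(a) = (2*a)**2 = 4*a**2)
j = -2360 (j = -236*(sqrt(9 + 1**3))**2 = -236*(sqrt(9 + 1))**2 = -236*(sqrt(10))**2 = -236*10 = -59*40 = -2360)
sqrt(Z(-141, 39) + j) = sqrt(-176 - 2360) = sqrt(-2536) = 2*I*sqrt(634)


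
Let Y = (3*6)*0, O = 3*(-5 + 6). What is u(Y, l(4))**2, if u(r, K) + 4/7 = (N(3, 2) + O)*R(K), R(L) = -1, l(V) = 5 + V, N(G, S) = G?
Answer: 2116/49 ≈ 43.184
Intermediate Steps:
O = 3 (O = 3*1 = 3)
Y = 0 (Y = 18*0 = 0)
u(r, K) = -46/7 (u(r, K) = -4/7 + (3 + 3)*(-1) = -4/7 + 6*(-1) = -4/7 - 6 = -46/7)
u(Y, l(4))**2 = (-46/7)**2 = 2116/49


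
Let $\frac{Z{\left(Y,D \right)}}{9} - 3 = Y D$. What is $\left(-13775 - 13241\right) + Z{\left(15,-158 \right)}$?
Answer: $-48319$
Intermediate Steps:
$Z{\left(Y,D \right)} = 27 + 9 D Y$ ($Z{\left(Y,D \right)} = 27 + 9 Y D = 27 + 9 D Y$)
$\left(-13775 - 13241\right) + Z{\left(15,-158 \right)} = \left(-13775 - 13241\right) + \left(27 + 9 \left(-158\right) 15\right) = -27016 + \left(27 - 21330\right) = -27016 - 21303 = -48319$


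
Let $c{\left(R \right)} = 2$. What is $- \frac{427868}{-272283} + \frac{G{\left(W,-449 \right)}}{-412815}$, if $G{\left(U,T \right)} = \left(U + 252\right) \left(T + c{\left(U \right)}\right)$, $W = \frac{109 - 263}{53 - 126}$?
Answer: $\frac{27300439222}{14784473847} \approx 1.8466$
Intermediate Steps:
$W = \frac{154}{73}$ ($W = - \frac{154}{-73} = \left(-154\right) \left(- \frac{1}{73}\right) = \frac{154}{73} \approx 2.1096$)
$G{\left(U,T \right)} = \left(2 + T\right) \left(252 + U\right)$ ($G{\left(U,T \right)} = \left(U + 252\right) \left(T + 2\right) = \left(252 + U\right) \left(2 + T\right) = \left(2 + T\right) \left(252 + U\right)$)
$- \frac{427868}{-272283} + \frac{G{\left(W,-449 \right)}}{-412815} = - \frac{427868}{-272283} + \frac{504 + 2 \cdot \frac{154}{73} + 252 \left(-449\right) - \frac{69146}{73}}{-412815} = \left(-427868\right) \left(- \frac{1}{272283}\right) + \left(504 + \frac{308}{73} - 113148 - \frac{69146}{73}\right) \left(- \frac{1}{412815}\right) = \frac{11564}{7359} - - \frac{552790}{2009033} = \frac{11564}{7359} + \frac{552790}{2009033} = \frac{27300439222}{14784473847}$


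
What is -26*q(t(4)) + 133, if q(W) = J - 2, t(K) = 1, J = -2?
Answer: 237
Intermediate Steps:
q(W) = -4 (q(W) = -2 - 2 = -4)
-26*q(t(4)) + 133 = -26*(-4) + 133 = 104 + 133 = 237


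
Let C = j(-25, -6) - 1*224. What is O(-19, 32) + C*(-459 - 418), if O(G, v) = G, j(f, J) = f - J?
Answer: 213092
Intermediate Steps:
C = -243 (C = (-25 - 1*(-6)) - 1*224 = (-25 + 6) - 224 = -19 - 224 = -243)
O(-19, 32) + C*(-459 - 418) = -19 - 243*(-459 - 418) = -19 - 243*(-877) = -19 + 213111 = 213092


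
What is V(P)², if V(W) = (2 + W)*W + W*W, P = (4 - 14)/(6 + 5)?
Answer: 400/14641 ≈ 0.027321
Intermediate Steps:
P = -10/11 ≈ -0.90909
V(W) = W² + W*(2 + W) (V(W) = W*(2 + W) + W² = W² + W*(2 + W))
V(P)² = (2*(-10/11)*(1 - 10/11))² = (2*(-10/11)*(1/11))² = (-20/121)² = 400/14641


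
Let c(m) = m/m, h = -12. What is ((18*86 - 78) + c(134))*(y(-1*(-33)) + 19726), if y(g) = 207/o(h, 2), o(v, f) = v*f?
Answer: 232034069/8 ≈ 2.9004e+7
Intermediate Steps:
c(m) = 1
o(v, f) = f*v
y(g) = -69/8 (y(g) = 207/((2*(-12))) = 207/(-24) = 207*(-1/24) = -69/8)
((18*86 - 78) + c(134))*(y(-1*(-33)) + 19726) = ((18*86 - 78) + 1)*(-69/8 + 19726) = ((1548 - 78) + 1)*(157739/8) = (1470 + 1)*(157739/8) = 1471*(157739/8) = 232034069/8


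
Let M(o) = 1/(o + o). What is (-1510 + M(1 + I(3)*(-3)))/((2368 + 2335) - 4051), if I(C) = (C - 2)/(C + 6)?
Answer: -6037/2608 ≈ -2.3148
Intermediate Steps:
I(C) = (-2 + C)/(6 + C)
M(o) = 1/(2*o)
(-1510 + M(1 + I(3)*(-3)))/((2368 + 2335) - 4051) = (-1510 + 1/(2*(1 + ((-2 + 3)/(6 + 3))*(-3))))/((2368 + 2335) - 4051) = (-1510 + 1/(2*(1 + (1/9)*(-3))))/(4703 - 4051) = (-1510 + 1/(2*(1 + ((1/9)*1)*(-3))))/652 = (-1510 + 1/(2*(1 + (1/9)*(-3))))*(1/652) = (-1510 + 1/(2*(1 - 1/3)))*(1/652) = (-1510 + 1/(2*(2/3)))*(1/652) = (-1510 + (1/2)*(3/2))*(1/652) = (-1510 + 3/4)*(1/652) = -6037/4*1/652 = -6037/2608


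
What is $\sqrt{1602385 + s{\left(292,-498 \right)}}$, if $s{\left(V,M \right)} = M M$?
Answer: $\sqrt{1850389} \approx 1360.3$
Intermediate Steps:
$s{\left(V,M \right)} = M^{2}$
$\sqrt{1602385 + s{\left(292,-498 \right)}} = \sqrt{1602385 + \left(-498\right)^{2}} = \sqrt{1602385 + 248004} = \sqrt{1850389}$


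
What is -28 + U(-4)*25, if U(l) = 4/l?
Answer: -53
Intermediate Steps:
-28 + U(-4)*25 = -28 + (4/(-4))*25 = -28 + (4*(-¼))*25 = -28 - 1*25 = -28 - 25 = -53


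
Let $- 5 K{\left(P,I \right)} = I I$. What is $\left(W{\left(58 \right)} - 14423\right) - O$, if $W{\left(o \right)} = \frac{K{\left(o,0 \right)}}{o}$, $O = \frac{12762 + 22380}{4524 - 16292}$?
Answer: $- \frac{84847361}{5884} \approx -14420.0$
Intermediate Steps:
$O = - \frac{17571}{5884}$ ($O = \frac{35142}{-11768} = 35142 \left(- \frac{1}{11768}\right) = - \frac{17571}{5884} \approx -2.9862$)
$K{\left(P,I \right)} = - \frac{I^{2}}{5}$ ($K{\left(P,I \right)} = - \frac{I I}{5} = - \frac{I^{2}}{5}$)
$W{\left(o \right)} = 0$ ($W{\left(o \right)} = \frac{\left(- \frac{1}{5}\right) 0^{2}}{o} = \frac{\left(- \frac{1}{5}\right) 0}{o} = \frac{0}{o} = 0$)
$\left(W{\left(58 \right)} - 14423\right) - O = \left(0 - 14423\right) - - \frac{17571}{5884} = \left(0 - 14423\right) + \frac{17571}{5884} = -14423 + \frac{17571}{5884} = - \frac{84847361}{5884}$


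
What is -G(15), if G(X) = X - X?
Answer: 0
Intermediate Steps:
G(X) = 0
-G(15) = -1*0 = 0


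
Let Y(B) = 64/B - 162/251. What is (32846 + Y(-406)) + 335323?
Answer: 18759274139/50953 ≈ 3.6817e+5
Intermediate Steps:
Y(B) = -162/251 + 64/B (Y(B) = 64/B - 162*1/251 = 64/B - 162/251 = -162/251 + 64/B)
(32846 + Y(-406)) + 335323 = (32846 + (-162/251 + 64/(-406))) + 335323 = (32846 + (-162/251 + 64*(-1/406))) + 335323 = (32846 + (-162/251 - 32/203)) + 335323 = (32846 - 40918/50953) + 335323 = 1673561320/50953 + 335323 = 18759274139/50953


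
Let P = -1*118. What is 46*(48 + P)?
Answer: -3220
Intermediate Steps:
P = -118
46*(48 + P) = 46*(48 - 118) = 46*(-70) = -3220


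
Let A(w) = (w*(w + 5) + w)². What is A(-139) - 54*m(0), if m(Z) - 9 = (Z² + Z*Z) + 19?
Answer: 341767657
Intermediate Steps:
m(Z) = 28 + 2*Z² (m(Z) = 9 + ((Z² + Z*Z) + 19) = 9 + ((Z² + Z²) + 19) = 9 + (2*Z² + 19) = 9 + (19 + 2*Z²) = 28 + 2*Z²)
A(w) = (w + w*(5 + w))² (A(w) = (w*(5 + w) + w)² = (w + w*(5 + w))²)
A(-139) - 54*m(0) = (-139)²*(6 - 139)² - 54*(28 + 2*0²) = 19321*(-133)² - 54*(28 + 2*0) = 19321*17689 - 54*(28 + 0) = 341769169 - 54*28 = 341769169 - 1512 = 341767657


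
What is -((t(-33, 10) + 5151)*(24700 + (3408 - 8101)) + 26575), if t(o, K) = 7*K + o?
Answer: -103822891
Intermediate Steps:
t(o, K) = o + 7*K
-((t(-33, 10) + 5151)*(24700 + (3408 - 8101)) + 26575) = -(((-33 + 7*10) + 5151)*(24700 + (3408 - 8101)) + 26575) = -(((-33 + 70) + 5151)*(24700 - 4693) + 26575) = -((37 + 5151)*20007 + 26575) = -(5188*20007 + 26575) = -(103796316 + 26575) = -1*103822891 = -103822891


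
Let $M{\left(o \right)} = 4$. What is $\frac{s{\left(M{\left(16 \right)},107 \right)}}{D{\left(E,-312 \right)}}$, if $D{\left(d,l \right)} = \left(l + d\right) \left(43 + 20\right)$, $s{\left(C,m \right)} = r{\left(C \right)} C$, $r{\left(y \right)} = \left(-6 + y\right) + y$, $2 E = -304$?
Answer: $- \frac{1}{3654} \approx -0.00027367$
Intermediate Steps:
$E = -152$ ($E = \frac{1}{2} \left(-304\right) = -152$)
$r{\left(y \right)} = -6 + 2 y$
$s{\left(C,m \right)} = C \left(-6 + 2 C\right)$ ($s{\left(C,m \right)} = \left(-6 + 2 C\right) C = C \left(-6 + 2 C\right)$)
$D{\left(d,l \right)} = 63 d + 63 l$ ($D{\left(d,l \right)} = \left(d + l\right) 63 = 63 d + 63 l$)
$\frac{s{\left(M{\left(16 \right)},107 \right)}}{D{\left(E,-312 \right)}} = \frac{2 \cdot 4 \left(-3 + 4\right)}{63 \left(-152\right) + 63 \left(-312\right)} = \frac{2 \cdot 4 \cdot 1}{-9576 - 19656} = \frac{8}{-29232} = 8 \left(- \frac{1}{29232}\right) = - \frac{1}{3654}$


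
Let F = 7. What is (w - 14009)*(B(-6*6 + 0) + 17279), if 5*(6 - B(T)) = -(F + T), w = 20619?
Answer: 114215512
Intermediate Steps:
B(T) = 37/5 + T/5 (B(T) = 6 - (-1)*(7 + T)/5 = 6 - (-7 - T)/5 = 6 + (7/5 + T/5) = 37/5 + T/5)
(w - 14009)*(B(-6*6 + 0) + 17279) = (20619 - 14009)*((37/5 + (-6*6 + 0)/5) + 17279) = 6610*((37/5 + (-36 + 0)/5) + 17279) = 6610*((37/5 + (1/5)*(-36)) + 17279) = 6610*((37/5 - 36/5) + 17279) = 6610*(1/5 + 17279) = 6610*(86396/5) = 114215512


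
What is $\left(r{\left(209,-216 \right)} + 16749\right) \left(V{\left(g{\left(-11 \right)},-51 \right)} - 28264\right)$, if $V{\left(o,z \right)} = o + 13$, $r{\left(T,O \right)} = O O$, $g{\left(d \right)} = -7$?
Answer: $-1791698490$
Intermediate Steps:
$r{\left(T,O \right)} = O^{2}$
$V{\left(o,z \right)} = 13 + o$
$\left(r{\left(209,-216 \right)} + 16749\right) \left(V{\left(g{\left(-11 \right)},-51 \right)} - 28264\right) = \left(\left(-216\right)^{2} + 16749\right) \left(\left(13 - 7\right) - 28264\right) = \left(46656 + 16749\right) \left(6 - 28264\right) = 63405 \left(-28258\right) = -1791698490$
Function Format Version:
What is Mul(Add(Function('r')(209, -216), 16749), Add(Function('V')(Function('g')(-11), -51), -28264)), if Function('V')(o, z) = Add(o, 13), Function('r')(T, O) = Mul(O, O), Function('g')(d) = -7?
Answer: -1791698490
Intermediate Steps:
Function('r')(T, O) = Pow(O, 2)
Function('V')(o, z) = Add(13, o)
Mul(Add(Function('r')(209, -216), 16749), Add(Function('V')(Function('g')(-11), -51), -28264)) = Mul(Add(Pow(-216, 2), 16749), Add(Add(13, -7), -28264)) = Mul(Add(46656, 16749), Add(6, -28264)) = Mul(63405, -28258) = -1791698490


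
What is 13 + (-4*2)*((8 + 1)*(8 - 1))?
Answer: -491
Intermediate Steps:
13 + (-4*2)*((8 + 1)*(8 - 1)) = 13 - 72*7 = 13 - 8*63 = 13 - 504 = -491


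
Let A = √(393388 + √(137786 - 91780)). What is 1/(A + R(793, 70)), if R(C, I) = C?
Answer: 1/(793 + √(393388 + √46006)) ≈ 0.00070404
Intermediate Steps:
A = √(393388 + √46006) ≈ 627.38
1/(A + R(793, 70)) = 1/(√(393388 + √46006) + 793) = 1/(793 + √(393388 + √46006))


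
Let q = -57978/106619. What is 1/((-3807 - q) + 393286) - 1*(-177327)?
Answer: 7363666723559252/41525919479 ≈ 1.7733e+5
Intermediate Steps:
q = -57978/106619 (q = -57978*1/106619 = -57978/106619 ≈ -0.54379)
1/((-3807 - q) + 393286) - 1*(-177327) = 1/((-3807 - 1*(-57978/106619)) + 393286) - 1*(-177327) = 1/((-3807 + 57978/106619) + 393286) + 177327 = 1/(-405840555/106619 + 393286) + 177327 = 1/(41525919479/106619) + 177327 = 106619/41525919479 + 177327 = 7363666723559252/41525919479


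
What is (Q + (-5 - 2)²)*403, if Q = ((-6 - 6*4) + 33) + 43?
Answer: 38285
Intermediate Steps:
Q = 46 (Q = ((-6 - 24) + 33) + 43 = (-30 + 33) + 43 = 3 + 43 = 46)
(Q + (-5 - 2)²)*403 = (46 + (-5 - 2)²)*403 = (46 + (-7)²)*403 = (46 + 49)*403 = 95*403 = 38285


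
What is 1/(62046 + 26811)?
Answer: 1/88857 ≈ 1.1254e-5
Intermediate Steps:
1/(62046 + 26811) = 1/88857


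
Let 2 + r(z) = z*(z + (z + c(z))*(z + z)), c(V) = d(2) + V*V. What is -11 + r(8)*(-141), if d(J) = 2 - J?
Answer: -1308209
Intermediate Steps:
c(V) = V² (c(V) = (2 - 1*2) + V*V = (2 - 2) + V² = 0 + V² = V²)
r(z) = -2 + z*(z + 2*z*(z + z²)) (r(z) = -2 + z*(z + (z + z²)*(z + z)) = -2 + z*(z + (z + z²)*(2*z)) = -2 + z*(z + 2*z*(z + z²)))
-11 + r(8)*(-141) = -11 + (-2 + 8² + 2*8³ + 2*8⁴)*(-141) = -11 + (-2 + 64 + 2*512 + 2*4096)*(-141) = -11 + (-2 + 64 + 1024 + 8192)*(-141) = -11 + 9278*(-141) = -11 - 1308198 = -1308209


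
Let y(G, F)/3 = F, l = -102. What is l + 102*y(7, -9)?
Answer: -2856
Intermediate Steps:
y(G, F) = 3*F
l + 102*y(7, -9) = -102 + 102*(3*(-9)) = -102 + 102*(-27) = -102 - 2754 = -2856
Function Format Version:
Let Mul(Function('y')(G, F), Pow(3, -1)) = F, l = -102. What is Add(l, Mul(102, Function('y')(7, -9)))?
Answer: -2856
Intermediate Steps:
Function('y')(G, F) = Mul(3, F)
Add(l, Mul(102, Function('y')(7, -9))) = Add(-102, Mul(102, Mul(3, -9))) = Add(-102, Mul(102, -27)) = Add(-102, -2754) = -2856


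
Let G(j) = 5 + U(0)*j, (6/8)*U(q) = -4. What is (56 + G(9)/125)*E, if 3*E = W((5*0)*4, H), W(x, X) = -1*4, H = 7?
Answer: -9276/125 ≈ -74.208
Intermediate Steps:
U(q) = -16/3 (U(q) = (4/3)*(-4) = -16/3)
G(j) = 5 - 16*j/3
W(x, X) = -4
E = -4/3 (E = (1/3)*(-4) = -4/3 ≈ -1.3333)
(56 + G(9)/125)*E = (56 + (5 - 16/3*9)/125)*(-4/3) = (56 + (5 - 48)*(1/125))*(-4/3) = (56 - 43*1/125)*(-4/3) = (56 - 43/125)*(-4/3) = (6957/125)*(-4/3) = -9276/125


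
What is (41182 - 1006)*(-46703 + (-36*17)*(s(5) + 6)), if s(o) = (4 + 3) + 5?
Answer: -2318918544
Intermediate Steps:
s(o) = 12 (s(o) = 7 + 5 = 12)
(41182 - 1006)*(-46703 + (-36*17)*(s(5) + 6)) = (41182 - 1006)*(-46703 + (-36*17)*(12 + 6)) = 40176*(-46703 - 612*18) = 40176*(-46703 - 11016) = 40176*(-57719) = -2318918544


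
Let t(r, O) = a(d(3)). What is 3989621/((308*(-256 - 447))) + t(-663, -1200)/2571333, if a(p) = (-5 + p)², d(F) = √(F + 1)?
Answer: -3419547395359/185585102164 ≈ -18.426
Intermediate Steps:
d(F) = √(1 + F)
t(r, O) = 9 (t(r, O) = (-5 + √(1 + 3))² = (-5 + √4)² = (-5 + 2)² = (-3)² = 9)
3989621/((308*(-256 - 447))) + t(-663, -1200)/2571333 = 3989621/((308*(-256 - 447))) + 9/2571333 = 3989621/((308*(-703))) + 9*(1/2571333) = 3989621/(-216524) + 3/857111 = 3989621*(-1/216524) + 3/857111 = -3989621/216524 + 3/857111 = -3419547395359/185585102164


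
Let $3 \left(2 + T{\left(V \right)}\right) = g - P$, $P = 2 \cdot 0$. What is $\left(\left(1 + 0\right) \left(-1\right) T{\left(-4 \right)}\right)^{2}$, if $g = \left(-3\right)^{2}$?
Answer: $1$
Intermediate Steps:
$g = 9$
$P = 0$
$T{\left(V \right)} = 1$ ($T{\left(V \right)} = -2 + \frac{9 - 0}{3} = -2 + \frac{9 + 0}{3} = -2 + \frac{1}{3} \cdot 9 = -2 + 3 = 1$)
$\left(\left(1 + 0\right) \left(-1\right) T{\left(-4 \right)}\right)^{2} = \left(\left(1 + 0\right) \left(-1\right) 1\right)^{2} = \left(1 \left(-1\right) 1\right)^{2} = \left(\left(-1\right) 1\right)^{2} = \left(-1\right)^{2} = 1$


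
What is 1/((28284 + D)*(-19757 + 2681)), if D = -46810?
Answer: 1/316349976 ≈ 3.1611e-9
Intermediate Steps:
1/((28284 + D)*(-19757 + 2681)) = 1/((28284 - 46810)*(-19757 + 2681)) = 1/(-18526*(-17076)) = 1/316349976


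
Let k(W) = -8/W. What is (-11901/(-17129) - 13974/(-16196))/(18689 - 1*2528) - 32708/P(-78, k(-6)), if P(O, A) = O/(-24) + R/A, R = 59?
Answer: -48881067446817199/70987251703130 ≈ -688.59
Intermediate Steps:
P(O, A) = 59/A - O/24 (P(O, A) = O/(-24) + 59/A = O*(-1/24) + 59/A = -O/24 + 59/A = 59/A - O/24)
(-11901/(-17129) - 13974/(-16196))/(18689 - 1*2528) - 32708/P(-78, k(-6)) = (-11901/(-17129) - 13974/(-16196))/(18689 - 1*2528) - 32708/(59/((-8/(-6))) - 1/24*(-78)) = (-11901*(-1/17129) - 13974*(-1/16196))/(18689 - 2528) - 32708/(59/((-8*(-⅙))) + 13/4) = (11901/17129 + 6987/8098)/16161 - 32708/(59/(4/3) + 13/4) = (216054621/138710642)*(1/16161) - 32708/(59*(¾) + 13/4) = 72018207/747234228454 - 32708/(177/4 + 13/4) = 72018207/747234228454 - 32708/95/2 = 72018207/747234228454 - 32708*2/95 = 72018207/747234228454 - 65416/95 = -48881067446817199/70987251703130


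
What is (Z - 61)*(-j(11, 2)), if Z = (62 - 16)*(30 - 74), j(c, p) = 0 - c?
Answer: -22935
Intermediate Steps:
j(c, p) = -c
Z = -2024 (Z = 46*(-44) = -2024)
(Z - 61)*(-j(11, 2)) = (-2024 - 61)*(-(-1)*11) = -(-2085)*(-11) = -2085*11 = -22935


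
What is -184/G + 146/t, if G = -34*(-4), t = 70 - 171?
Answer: -4805/1717 ≈ -2.7985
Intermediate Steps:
t = -101
G = 136
-184/G + 146/t = -184/136 + 146/(-101) = -184*1/136 + 146*(-1/101) = -23/17 - 146/101 = -4805/1717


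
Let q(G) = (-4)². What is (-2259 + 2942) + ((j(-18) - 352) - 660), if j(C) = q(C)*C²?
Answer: 4855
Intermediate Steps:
q(G) = 16
j(C) = 16*C²
(-2259 + 2942) + ((j(-18) - 352) - 660) = (-2259 + 2942) + ((16*(-18)² - 352) - 660) = 683 + ((16*324 - 352) - 660) = 683 + ((5184 - 352) - 660) = 683 + (4832 - 660) = 683 + 4172 = 4855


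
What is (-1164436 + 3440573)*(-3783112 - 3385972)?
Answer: -16317817348508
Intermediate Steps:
(-1164436 + 3440573)*(-3783112 - 3385972) = 2276137*(-7169084) = -16317817348508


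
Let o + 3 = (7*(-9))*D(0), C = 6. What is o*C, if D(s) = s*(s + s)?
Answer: -18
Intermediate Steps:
D(s) = 2*s**2 (D(s) = s*(2*s) = 2*s**2)
o = -3 (o = -3 + (7*(-9))*(2*0**2) = -3 - 126*0 = -3 - 63*0 = -3 + 0 = -3)
o*C = -3*6 = -18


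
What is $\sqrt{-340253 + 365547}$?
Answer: $\sqrt{25294} \approx 159.04$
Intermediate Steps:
$\sqrt{-340253 + 365547} = \sqrt{25294}$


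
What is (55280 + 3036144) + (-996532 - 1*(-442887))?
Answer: 2537779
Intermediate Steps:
(55280 + 3036144) + (-996532 - 1*(-442887)) = 3091424 + (-996532 + 442887) = 3091424 - 553645 = 2537779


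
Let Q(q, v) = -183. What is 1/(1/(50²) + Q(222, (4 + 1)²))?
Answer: -2500/457499 ≈ -0.0054645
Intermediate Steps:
1/(1/(50²) + Q(222, (4 + 1)²)) = 1/(1/(50²) - 183) = 1/(1/2500 - 183) = 1/(-457499/2500) = -2500/457499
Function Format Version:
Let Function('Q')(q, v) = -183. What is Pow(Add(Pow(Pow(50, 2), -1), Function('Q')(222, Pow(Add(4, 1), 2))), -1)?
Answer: Rational(-2500, 457499) ≈ -0.0054645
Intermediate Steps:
Pow(Add(Pow(Pow(50, 2), -1), Function('Q')(222, Pow(Add(4, 1), 2))), -1) = Pow(Add(Pow(Pow(50, 2), -1), -183), -1) = Pow(Add(Pow(2500, -1), -183), -1) = Pow(Add(Rational(1, 2500), -183), -1) = Pow(Rational(-457499, 2500), -1) = Rational(-2500, 457499)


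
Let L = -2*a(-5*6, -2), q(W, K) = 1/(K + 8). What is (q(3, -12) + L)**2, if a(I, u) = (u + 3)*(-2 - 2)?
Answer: 961/16 ≈ 60.063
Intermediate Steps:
q(W, K) = 1/(8 + K)
a(I, u) = -12 - 4*u (a(I, u) = (3 + u)*(-4) = -12 - 4*u)
L = 8 (L = -2*(-12 - 4*(-2)) = -2*(-12 + 8) = -2*(-4) = 8)
(q(3, -12) + L)**2 = (1/(8 - 12) + 8)**2 = (1/(-4) + 8)**2 = (-1/4 + 8)**2 = (31/4)**2 = 961/16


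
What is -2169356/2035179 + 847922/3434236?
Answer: -2862203711989/3494642494122 ≈ -0.81903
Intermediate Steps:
-2169356/2035179 + 847922/3434236 = -2169356*1/2035179 + 847922*(1/3434236) = -2169356/2035179 + 423961/1717118 = -2862203711989/3494642494122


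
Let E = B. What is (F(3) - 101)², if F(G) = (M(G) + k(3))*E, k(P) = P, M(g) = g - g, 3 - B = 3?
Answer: 10201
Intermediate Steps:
B = 0 (B = 3 - 1*3 = 3 - 3 = 0)
M(g) = 0
E = 0
F(G) = 0 (F(G) = (0 + 3)*0 = 3*0 = 0)
(F(3) - 101)² = (0 - 101)² = (-101)² = 10201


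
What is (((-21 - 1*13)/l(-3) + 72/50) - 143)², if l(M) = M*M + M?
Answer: 121925764/5625 ≈ 21676.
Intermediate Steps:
l(M) = M + M² (l(M) = M² + M = M + M²)
(((-21 - 1*13)/l(-3) + 72/50) - 143)² = (((-21 - 1*13)/((-3*(1 - 3))) + 72/50) - 143)² = (((-21 - 13)/((-3*(-2))) + 72*(1/50)) - 143)² = ((-34/6 + 36/25) - 143)² = ((-34*⅙ + 36/25) - 143)² = ((-17/3 + 36/25) - 143)² = (-317/75 - 143)² = (-11042/75)² = 121925764/5625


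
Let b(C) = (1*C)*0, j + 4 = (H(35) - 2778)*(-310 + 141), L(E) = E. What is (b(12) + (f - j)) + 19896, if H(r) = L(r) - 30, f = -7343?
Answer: -456080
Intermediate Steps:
H(r) = -30 + r (H(r) = r - 30 = -30 + r)
j = 468633 (j = -4 + ((-30 + 35) - 2778)*(-310 + 141) = -4 + (5 - 2778)*(-169) = -4 - 2773*(-169) = -4 + 468637 = 468633)
b(C) = 0 (b(C) = C*0 = 0)
(b(12) + (f - j)) + 19896 = (0 + (-7343 - 1*468633)) + 19896 = (0 + (-7343 - 468633)) + 19896 = (0 - 475976) + 19896 = -475976 + 19896 = -456080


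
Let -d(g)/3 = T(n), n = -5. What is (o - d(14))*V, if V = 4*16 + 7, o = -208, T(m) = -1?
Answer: -14981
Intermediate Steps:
d(g) = 3 (d(g) = -3*(-1) = 3)
V = 71 (V = 64 + 7 = 71)
(o - d(14))*V = (-208 - 1*3)*71 = (-208 - 3)*71 = -211*71 = -14981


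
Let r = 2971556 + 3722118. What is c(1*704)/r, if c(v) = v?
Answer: 352/3346837 ≈ 0.00010517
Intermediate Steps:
r = 6693674
c(1*704)/r = (1*704)/6693674 = 704*(1/6693674) = 352/3346837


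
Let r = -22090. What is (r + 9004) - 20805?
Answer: -33891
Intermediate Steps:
(r + 9004) - 20805 = (-22090 + 9004) - 20805 = -13086 - 20805 = -33891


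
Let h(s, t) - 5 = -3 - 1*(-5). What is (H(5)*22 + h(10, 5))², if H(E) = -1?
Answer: 225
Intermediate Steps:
h(s, t) = 7 (h(s, t) = 5 + (-3 - 1*(-5)) = 5 + (-3 + 5) = 5 + 2 = 7)
(H(5)*22 + h(10, 5))² = (-1*22 + 7)² = (-22 + 7)² = (-15)² = 225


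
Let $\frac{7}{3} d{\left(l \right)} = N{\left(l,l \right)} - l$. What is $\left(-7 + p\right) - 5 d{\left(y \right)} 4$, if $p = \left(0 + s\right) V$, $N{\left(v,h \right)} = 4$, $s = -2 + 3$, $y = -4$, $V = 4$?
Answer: $\frac{1440}{7} \approx 205.71$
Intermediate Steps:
$s = 1$
$p = 4$ ($p = \left(0 + 1\right) 4 = 1 \cdot 4 = 4$)
$d{\left(l \right)} = \frac{12}{7} - \frac{3 l}{7}$ ($d{\left(l \right)} = \frac{3 \left(4 - l\right)}{7} = \frac{12}{7} - \frac{3 l}{7}$)
$\left(-7 + p\right) - 5 d{\left(y \right)} 4 = \left(-7 + 4\right) - 5 \left(\frac{12}{7} - - \frac{12}{7}\right) 4 = - 3 - 5 \left(\frac{12}{7} + \frac{12}{7}\right) 4 = - 3 \left(-5\right) \frac{24}{7} \cdot 4 = - 3 \left(\left(- \frac{120}{7}\right) 4\right) = \left(-3\right) \left(- \frac{480}{7}\right) = \frac{1440}{7}$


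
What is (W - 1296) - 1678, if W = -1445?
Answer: -4419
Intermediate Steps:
(W - 1296) - 1678 = (-1445 - 1296) - 1678 = -2741 - 1678 = -4419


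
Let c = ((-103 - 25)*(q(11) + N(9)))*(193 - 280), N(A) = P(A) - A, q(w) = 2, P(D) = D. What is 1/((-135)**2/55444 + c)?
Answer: 55444/1234866993 ≈ 4.4899e-5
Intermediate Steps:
N(A) = 0 (N(A) = A - A = 0)
c = 22272 (c = ((-103 - 25)*(2 + 0))*(193 - 280) = -128*2*(-87) = -256*(-87) = 22272)
1/((-135)**2/55444 + c) = 1/((-135)**2/55444 + 22272) = 1/(18225*(1/55444) + 22272) = 1/(18225/55444 + 22272) = 1/(1234866993/55444) = 55444/1234866993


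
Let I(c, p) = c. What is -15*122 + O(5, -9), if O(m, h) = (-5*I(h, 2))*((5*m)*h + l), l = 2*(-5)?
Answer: -12405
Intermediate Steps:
l = -10
O(m, h) = -5*h*(-10 + 5*h*m) (O(m, h) = (-5*h)*((5*m)*h - 10) = (-5*h)*(5*h*m - 10) = (-5*h)*(-10 + 5*h*m) = -5*h*(-10 + 5*h*m))
-15*122 + O(5, -9) = -15*122 + 25*(-9)*(2 - 1*(-9)*5) = -1830 + 25*(-9)*(2 + 45) = -1830 + 25*(-9)*47 = -1830 - 10575 = -12405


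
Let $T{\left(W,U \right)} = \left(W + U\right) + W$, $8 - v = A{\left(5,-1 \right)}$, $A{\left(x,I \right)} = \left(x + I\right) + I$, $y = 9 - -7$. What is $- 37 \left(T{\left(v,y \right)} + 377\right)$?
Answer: $-14911$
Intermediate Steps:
$y = 16$ ($y = 9 + 7 = 16$)
$A{\left(x,I \right)} = x + 2 I$ ($A{\left(x,I \right)} = \left(I + x\right) + I = x + 2 I$)
$v = 5$ ($v = 8 - \left(5 + 2 \left(-1\right)\right) = 8 - \left(5 - 2\right) = 8 - 3 = 5$)
$T{\left(W,U \right)} = U + 2 W$ ($T{\left(W,U \right)} = \left(U + W\right) + W = U + 2 W$)
$- 37 \left(T{\left(v,y \right)} + 377\right) = - 37 \left(\left(16 + 2 \cdot 5\right) + 377\right) = - 37 \left(\left(16 + 10\right) + 377\right) = - 37 \left(26 + 377\right) = \left(-37\right) 403 = -14911$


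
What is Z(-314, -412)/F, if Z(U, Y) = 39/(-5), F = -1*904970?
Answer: 39/4524850 ≈ 8.6191e-6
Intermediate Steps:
F = -904970
Z(U, Y) = -39/5 (Z(U, Y) = -1/5*39 = -39/5)
Z(-314, -412)/F = -39/5/(-904970) = -39/5*(-1/904970) = 39/4524850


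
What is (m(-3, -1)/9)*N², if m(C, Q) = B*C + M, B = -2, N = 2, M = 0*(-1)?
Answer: 8/3 ≈ 2.6667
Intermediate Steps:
M = 0
m(C, Q) = -2*C (m(C, Q) = -2*C + 0 = -2*C)
(m(-3, -1)/9)*N² = ((-2*(-3))/9)*2² = ((⅑)*6)*4 = (⅔)*4 = 8/3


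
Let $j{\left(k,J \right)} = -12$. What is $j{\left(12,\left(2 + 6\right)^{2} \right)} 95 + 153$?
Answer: $-987$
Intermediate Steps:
$j{\left(12,\left(2 + 6\right)^{2} \right)} 95 + 153 = \left(-12\right) 95 + 153 = -1140 + 153 = -987$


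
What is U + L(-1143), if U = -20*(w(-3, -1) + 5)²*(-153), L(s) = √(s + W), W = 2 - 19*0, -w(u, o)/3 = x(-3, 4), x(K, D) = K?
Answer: 599760 + I*√1141 ≈ 5.9976e+5 + 33.779*I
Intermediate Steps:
w(u, o) = 9 (w(u, o) = -3*(-3) = 9)
W = 2 (W = 2 + 0 = 2)
L(s) = √(2 + s) (L(s) = √(s + 2) = √(2 + s))
U = 599760 (U = -20*(9 + 5)²*(-153) = -20*14²*(-153) = -20*196*(-153) = -3920*(-153) = 599760)
U + L(-1143) = 599760 + √(2 - 1143) = 599760 + √(-1141) = 599760 + I*√1141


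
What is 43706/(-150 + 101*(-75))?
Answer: -43706/7725 ≈ -5.6577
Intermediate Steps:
43706/(-150 + 101*(-75)) = 43706/(-150 - 7575) = 43706/(-7725) = 43706*(-1/7725) = -43706/7725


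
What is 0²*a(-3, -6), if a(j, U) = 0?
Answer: 0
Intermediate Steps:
0²*a(-3, -6) = 0²*0 = 0*0 = 0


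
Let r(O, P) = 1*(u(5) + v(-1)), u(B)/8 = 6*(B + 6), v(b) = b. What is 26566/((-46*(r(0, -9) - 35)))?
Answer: -13283/11316 ≈ -1.1738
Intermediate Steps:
u(B) = 288 + 48*B (u(B) = 8*(6*(B + 6)) = 8*(6*(6 + B)) = 8*(36 + 6*B) = 288 + 48*B)
r(O, P) = 527 (r(O, P) = 1*((288 + 48*5) - 1) = 1*((288 + 240) - 1) = 1*(528 - 1) = 1*527 = 527)
26566/((-46*(r(0, -9) - 35))) = 26566/((-46*(527 - 35))) = 26566/((-46*492)) = 26566/(-22632) = 26566*(-1/22632) = -13283/11316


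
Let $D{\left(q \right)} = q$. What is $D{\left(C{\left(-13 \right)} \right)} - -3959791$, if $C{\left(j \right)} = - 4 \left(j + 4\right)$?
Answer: $3959827$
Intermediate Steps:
$C{\left(j \right)} = -16 - 4 j$ ($C{\left(j \right)} = - 4 \left(4 + j\right) = -16 - 4 j$)
$D{\left(C{\left(-13 \right)} \right)} - -3959791 = \left(-16 - -52\right) - -3959791 = \left(-16 + 52\right) + 3959791 = 36 + 3959791 = 3959827$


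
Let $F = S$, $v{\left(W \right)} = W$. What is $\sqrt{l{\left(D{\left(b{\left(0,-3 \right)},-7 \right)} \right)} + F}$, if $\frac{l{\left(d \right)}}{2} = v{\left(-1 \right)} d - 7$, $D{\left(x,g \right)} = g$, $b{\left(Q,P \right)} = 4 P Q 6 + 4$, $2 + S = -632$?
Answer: $i \sqrt{634} \approx 25.179 i$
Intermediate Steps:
$S = -634$ ($S = -2 - 632 = -634$)
$b{\left(Q,P \right)} = 4 + 24 P Q$ ($b{\left(Q,P \right)} = 4 \cdot 6 P Q + 4 = 24 P Q + 4 = 4 + 24 P Q$)
$l{\left(d \right)} = -14 - 2 d$ ($l{\left(d \right)} = 2 \left(- d - 7\right) = 2 \left(-7 - d\right) = -14 - 2 d$)
$F = -634$
$\sqrt{l{\left(D{\left(b{\left(0,-3 \right)},-7 \right)} \right)} + F} = \sqrt{\left(-14 - -14\right) - 634} = \sqrt{\left(-14 + 14\right) - 634} = \sqrt{0 - 634} = \sqrt{-634} = i \sqrt{634}$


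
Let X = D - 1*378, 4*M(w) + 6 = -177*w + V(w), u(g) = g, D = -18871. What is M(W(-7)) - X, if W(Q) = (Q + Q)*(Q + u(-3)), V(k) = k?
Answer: 26175/2 ≈ 13088.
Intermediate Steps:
W(Q) = 2*Q*(-3 + Q) (W(Q) = (Q + Q)*(Q - 3) = (2*Q)*(-3 + Q) = 2*Q*(-3 + Q))
M(w) = -3/2 - 44*w (M(w) = -3/2 + (-177*w + w)/4 = -3/2 + (-176*w)/4 = -3/2 - 44*w)
X = -19249 (X = -18871 - 1*378 = -18871 - 378 = -19249)
M(W(-7)) - X = (-3/2 - 88*(-7)*(-3 - 7)) - 1*(-19249) = (-3/2 - 88*(-7)*(-10)) + 19249 = (-3/2 - 44*140) + 19249 = (-3/2 - 6160) + 19249 = -12323/2 + 19249 = 26175/2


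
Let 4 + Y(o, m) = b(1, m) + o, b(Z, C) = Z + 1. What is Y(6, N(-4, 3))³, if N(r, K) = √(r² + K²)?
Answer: 64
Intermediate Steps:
b(Z, C) = 1 + Z
N(r, K) = √(K² + r²)
Y(o, m) = -2 + o (Y(o, m) = -4 + ((1 + 1) + o) = -4 + (2 + o) = -2 + o)
Y(6, N(-4, 3))³ = (-2 + 6)³ = 4³ = 64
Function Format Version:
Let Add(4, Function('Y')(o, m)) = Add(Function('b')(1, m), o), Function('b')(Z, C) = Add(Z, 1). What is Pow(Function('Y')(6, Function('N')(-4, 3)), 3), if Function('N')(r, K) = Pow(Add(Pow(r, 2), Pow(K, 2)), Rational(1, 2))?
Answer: 64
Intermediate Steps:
Function('b')(Z, C) = Add(1, Z)
Function('N')(r, K) = Pow(Add(Pow(K, 2), Pow(r, 2)), Rational(1, 2))
Function('Y')(o, m) = Add(-2, o) (Function('Y')(o, m) = Add(-4, Add(Add(1, 1), o)) = Add(-4, Add(2, o)) = Add(-2, o))
Pow(Function('Y')(6, Function('N')(-4, 3)), 3) = Pow(Add(-2, 6), 3) = Pow(4, 3) = 64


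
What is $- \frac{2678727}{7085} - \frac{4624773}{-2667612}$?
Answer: $- \frac{2371012591073}{6300010340} \approx -376.35$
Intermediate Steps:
$- \frac{2678727}{7085} - \frac{4624773}{-2667612} = \left(-2678727\right) \frac{1}{7085} - - \frac{1541591}{889204} = - \frac{2678727}{7085} + \frac{1541591}{889204} = - \frac{2371012591073}{6300010340}$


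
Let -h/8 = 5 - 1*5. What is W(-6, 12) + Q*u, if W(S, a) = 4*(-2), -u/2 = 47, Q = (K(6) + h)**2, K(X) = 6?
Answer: -3392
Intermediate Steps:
h = 0 (h = -8*(5 - 1*5) = -8*(5 - 5) = -8*0 = 0)
Q = 36 (Q = (6 + 0)**2 = 6**2 = 36)
u = -94 (u = -2*47 = -94)
W(S, a) = -8
W(-6, 12) + Q*u = -8 + 36*(-94) = -8 - 3384 = -3392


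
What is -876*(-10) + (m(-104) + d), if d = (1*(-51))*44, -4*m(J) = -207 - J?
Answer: 26167/4 ≈ 6541.8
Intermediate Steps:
m(J) = 207/4 + J/4 (m(J) = -(-207 - J)/4 = 207/4 + J/4)
d = -2244 (d = -51*44 = -2244)
-876*(-10) + (m(-104) + d) = -876*(-10) + ((207/4 + (1/4)*(-104)) - 2244) = 8760 + ((207/4 - 26) - 2244) = 8760 + (103/4 - 2244) = 8760 - 8873/4 = 26167/4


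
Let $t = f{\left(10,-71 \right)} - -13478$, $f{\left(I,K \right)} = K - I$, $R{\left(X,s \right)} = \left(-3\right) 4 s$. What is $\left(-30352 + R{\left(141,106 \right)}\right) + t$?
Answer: $-18227$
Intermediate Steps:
$R{\left(X,s \right)} = - 12 s$
$t = 13397$ ($t = \left(-71 - 10\right) - -13478 = \left(-71 - 10\right) + 13478 = -81 + 13478 = 13397$)
$\left(-30352 + R{\left(141,106 \right)}\right) + t = \left(-30352 - 1272\right) + 13397 = -31624 + 13397 = -18227$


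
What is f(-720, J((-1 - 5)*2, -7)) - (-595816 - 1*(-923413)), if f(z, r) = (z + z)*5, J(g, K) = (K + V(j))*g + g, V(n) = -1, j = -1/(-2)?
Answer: -334797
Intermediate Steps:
j = ½ (j = -1*(-½) = ½ ≈ 0.50000)
J(g, K) = g + g*(-1 + K) (J(g, K) = (K - 1)*g + g = (-1 + K)*g + g = g*(-1 + K) + g = g + g*(-1 + K))
f(z, r) = 10*z (f(z, r) = (2*z)*5 = 10*z)
f(-720, J((-1 - 5)*2, -7)) - (-595816 - 1*(-923413)) = 10*(-720) - (-595816 - 1*(-923413)) = -7200 - (-595816 + 923413) = -7200 - 1*327597 = -7200 - 327597 = -334797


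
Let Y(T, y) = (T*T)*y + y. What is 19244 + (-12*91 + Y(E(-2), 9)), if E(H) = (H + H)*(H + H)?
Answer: 20465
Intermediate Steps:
E(H) = 4*H**2 (E(H) = (2*H)*(2*H) = 4*H**2)
Y(T, y) = y + y*T**2 (Y(T, y) = T**2*y + y = y*T**2 + y = y + y*T**2)
19244 + (-12*91 + Y(E(-2), 9)) = 19244 + (-12*91 + 9*(1 + (4*(-2)**2)**2)) = 19244 + (-1092 + 9*(1 + (4*4)**2)) = 19244 + (-1092 + 9*(1 + 16**2)) = 19244 + (-1092 + 9*(1 + 256)) = 19244 + (-1092 + 9*257) = 19244 + (-1092 + 2313) = 19244 + 1221 = 20465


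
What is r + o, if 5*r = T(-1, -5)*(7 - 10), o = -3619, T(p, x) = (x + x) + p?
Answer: -18062/5 ≈ -3612.4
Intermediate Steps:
T(p, x) = p + 2*x (T(p, x) = 2*x + p = p + 2*x)
r = 33/5 (r = ((-1 + 2*(-5))*(7 - 10))/5 = ((-1 - 10)*(-3))/5 = (-11*(-3))/5 = (⅕)*33 = 33/5 ≈ 6.6000)
r + o = 33/5 - 3619 = -18062/5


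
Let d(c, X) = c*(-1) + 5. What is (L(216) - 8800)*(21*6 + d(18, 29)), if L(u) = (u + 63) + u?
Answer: -938465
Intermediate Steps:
d(c, X) = 5 - c (d(c, X) = -c + 5 = 5 - c)
L(u) = 63 + 2*u (L(u) = (63 + u) + u = 63 + 2*u)
(L(216) - 8800)*(21*6 + d(18, 29)) = ((63 + 2*216) - 8800)*(21*6 + (5 - 1*18)) = ((63 + 432) - 8800)*(126 + (5 - 18)) = (495 - 8800)*(126 - 13) = -8305*113 = -938465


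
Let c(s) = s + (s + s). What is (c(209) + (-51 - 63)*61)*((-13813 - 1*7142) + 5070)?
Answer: 100504395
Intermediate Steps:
c(s) = 3*s (c(s) = s + 2*s = 3*s)
(c(209) + (-51 - 63)*61)*((-13813 - 1*7142) + 5070) = (3*209 + (-51 - 63)*61)*((-13813 - 1*7142) + 5070) = (627 - 114*61)*((-13813 - 7142) + 5070) = (627 - 6954)*(-20955 + 5070) = -6327*(-15885) = 100504395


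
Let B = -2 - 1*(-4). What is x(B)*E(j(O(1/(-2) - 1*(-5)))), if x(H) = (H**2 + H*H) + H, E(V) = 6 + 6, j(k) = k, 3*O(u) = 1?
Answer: 120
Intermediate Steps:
O(u) = 1/3 (O(u) = (1/3)*1 = 1/3)
B = 2 (B = -2 + 4 = 2)
E(V) = 12
x(H) = H + 2*H**2 (x(H) = (H**2 + H**2) + H = 2*H**2 + H = H + 2*H**2)
x(B)*E(j(O(1/(-2) - 1*(-5)))) = (2*(1 + 2*2))*12 = (2*(1 + 4))*12 = (2*5)*12 = 10*12 = 120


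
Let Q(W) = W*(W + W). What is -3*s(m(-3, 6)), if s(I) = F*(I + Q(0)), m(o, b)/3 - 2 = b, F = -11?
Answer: 792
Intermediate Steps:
Q(W) = 2*W² (Q(W) = W*(2*W) = 2*W²)
m(o, b) = 6 + 3*b
s(I) = -11*I (s(I) = -11*(I + 2*0²) = -11*(I + 2*0) = -11*(I + 0) = -11*I)
-3*s(m(-3, 6)) = -(-33)*(6 + 3*6) = -(-33)*(6 + 18) = -(-33)*24 = -3*(-264) = 792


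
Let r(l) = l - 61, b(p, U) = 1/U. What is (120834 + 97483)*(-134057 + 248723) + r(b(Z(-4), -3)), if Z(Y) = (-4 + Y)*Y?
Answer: 75100611182/3 ≈ 2.5034e+10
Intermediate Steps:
Z(Y) = Y*(-4 + Y)
r(l) = -61 + l
(120834 + 97483)*(-134057 + 248723) + r(b(Z(-4), -3)) = (120834 + 97483)*(-134057 + 248723) + (-61 + 1/(-3)) = 218317*114666 + (-61 - 1/3) = 25033537122 - 184/3 = 75100611182/3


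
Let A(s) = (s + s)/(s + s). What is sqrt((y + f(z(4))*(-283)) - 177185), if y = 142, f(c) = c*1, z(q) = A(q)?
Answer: I*sqrt(177326) ≈ 421.1*I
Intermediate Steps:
A(s) = 1 (A(s) = (2*s)/((2*s)) = (2*s)*(1/(2*s)) = 1)
z(q) = 1
f(c) = c
sqrt((y + f(z(4))*(-283)) - 177185) = sqrt((142 + 1*(-283)) - 177185) = sqrt((142 - 283) - 177185) = sqrt(-141 - 177185) = sqrt(-177326) = I*sqrt(177326)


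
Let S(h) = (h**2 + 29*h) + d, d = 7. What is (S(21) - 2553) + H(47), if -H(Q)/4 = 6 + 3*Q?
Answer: -2084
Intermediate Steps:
H(Q) = -24 - 12*Q (H(Q) = -4*(6 + 3*Q) = -24 - 12*Q)
S(h) = 7 + h**2 + 29*h (S(h) = (h**2 + 29*h) + 7 = 7 + h**2 + 29*h)
(S(21) - 2553) + H(47) = ((7 + 21**2 + 29*21) - 2553) + (-24 - 12*47) = ((7 + 441 + 609) - 2553) + (-24 - 564) = (1057 - 2553) - 588 = -1496 - 588 = -2084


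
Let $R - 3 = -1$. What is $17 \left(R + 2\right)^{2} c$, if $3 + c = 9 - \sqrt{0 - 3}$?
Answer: $1632 - 272 i \sqrt{3} \approx 1632.0 - 471.12 i$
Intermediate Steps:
$R = 2$ ($R = 3 - 1 = 2$)
$c = 6 - i \sqrt{3}$ ($c = -3 + \left(9 - \sqrt{0 - 3}\right) = -3 + \left(9 - \sqrt{-3}\right) = -3 + \left(9 - i \sqrt{3}\right) = 6 - i \sqrt{3} \approx 6.0 - 1.732 i$)
$17 \left(R + 2\right)^{2} c = 17 \left(2 + 2\right)^{2} \left(6 - i \sqrt{3}\right) = 17 \cdot 4^{2} \left(6 - i \sqrt{3}\right) = 17 \cdot 16 \left(6 - i \sqrt{3}\right) = 272 \left(6 - i \sqrt{3}\right) = 1632 - 272 i \sqrt{3}$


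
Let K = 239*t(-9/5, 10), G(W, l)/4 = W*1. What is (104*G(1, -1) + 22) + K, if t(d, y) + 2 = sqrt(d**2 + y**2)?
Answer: -40 + 239*sqrt(2581)/5 ≈ 2388.4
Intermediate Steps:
G(W, l) = 4*W (G(W, l) = 4*(W*1) = 4*W)
t(d, y) = -2 + sqrt(d**2 + y**2)
K = -478 + 239*sqrt(2581)/5 (K = 239*(-2 + sqrt((-9/5)**2 + 10**2)) = 239*(-2 + sqrt((-9*1/5)**2 + 100)) = 239*(-2 + sqrt((-9/5)**2 + 100)) = 239*(-2 + sqrt(81/25 + 100)) = 239*(-2 + sqrt(2581/25)) = 239*(-2 + sqrt(2581)/5) = -478 + 239*sqrt(2581)/5 ≈ 1950.4)
(104*G(1, -1) + 22) + K = (104*(4*1) + 22) + (-478 + 239*sqrt(2581)/5) = (104*4 + 22) + (-478 + 239*sqrt(2581)/5) = (416 + 22) + (-478 + 239*sqrt(2581)/5) = 438 + (-478 + 239*sqrt(2581)/5) = -40 + 239*sqrt(2581)/5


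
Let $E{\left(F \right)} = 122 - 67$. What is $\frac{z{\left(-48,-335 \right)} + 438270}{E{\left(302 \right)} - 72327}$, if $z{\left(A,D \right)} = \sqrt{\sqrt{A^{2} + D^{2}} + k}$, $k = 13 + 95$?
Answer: $- \frac{219135}{36136} - \frac{\sqrt{108 + \sqrt{114529}}}{72272} \approx -6.0645$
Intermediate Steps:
$k = 108$
$E{\left(F \right)} = 55$ ($E{\left(F \right)} = 122 - 67 = 55$)
$z{\left(A,D \right)} = \sqrt{108 + \sqrt{A^{2} + D^{2}}}$ ($z{\left(A,D \right)} = \sqrt{\sqrt{A^{2} + D^{2}} + 108} = \sqrt{108 + \sqrt{A^{2} + D^{2}}}$)
$\frac{z{\left(-48,-335 \right)} + 438270}{E{\left(302 \right)} - 72327} = \frac{\sqrt{108 + \sqrt{\left(-48\right)^{2} + \left(-335\right)^{2}}} + 438270}{55 - 72327} = \frac{\sqrt{108 + \sqrt{2304 + 112225}} + 438270}{-72272} = \left(\sqrt{108 + \sqrt{114529}} + 438270\right) \left(- \frac{1}{72272}\right) = \left(438270 + \sqrt{108 + \sqrt{114529}}\right) \left(- \frac{1}{72272}\right) = - \frac{219135}{36136} - \frac{\sqrt{108 + \sqrt{114529}}}{72272}$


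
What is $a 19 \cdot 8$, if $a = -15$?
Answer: $-2280$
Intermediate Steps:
$a 19 \cdot 8 = \left(-15\right) 19 \cdot 8 = \left(-285\right) 8 = -2280$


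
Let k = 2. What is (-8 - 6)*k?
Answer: -28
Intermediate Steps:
(-8 - 6)*k = (-8 - 6)*2 = -14*2 = -28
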